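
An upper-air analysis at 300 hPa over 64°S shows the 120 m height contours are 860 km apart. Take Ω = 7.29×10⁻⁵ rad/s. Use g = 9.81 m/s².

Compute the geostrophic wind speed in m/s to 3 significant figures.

Coriolis parameter at 64°S:
f = 2Ω sin φ = 2 × 7.29×10⁻⁵ × sin 64° = 1.31×10⁻⁴ s⁻¹
Height gradient: |∂Z/∂n| = 120 m / 860000 m = 1.40×10⁻⁴
On a pressure surface, geostrophic balance gives V_g = (g/f)|∂Z/∂n|:
V_g = 9.81 × 1.40×10⁻⁴ / 1.31×10⁻⁴ = 10.4 m/s

10.4 m/s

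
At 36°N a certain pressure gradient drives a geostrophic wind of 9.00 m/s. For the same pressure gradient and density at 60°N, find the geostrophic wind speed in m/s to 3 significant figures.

6.11 m/s

With the same pressure gradient and density, V_g ∝ 1/f ∝ 1/sin φ.
V₂ = V₁ · sin φ₁ / sin φ₂ = 9.00 × sin 36° / sin 60°
V₂ = 9.00 × 0.5878/0.8660 = 6.11 m/s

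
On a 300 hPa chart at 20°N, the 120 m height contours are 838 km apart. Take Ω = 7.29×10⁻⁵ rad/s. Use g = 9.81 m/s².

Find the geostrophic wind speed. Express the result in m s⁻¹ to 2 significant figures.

Coriolis parameter at 20°N:
f = 2Ω sin φ = 2 × 7.29×10⁻⁵ × sin 20° = 4.99×10⁻⁵ s⁻¹
Height gradient: |∂Z/∂n| = 120 m / 838000 m = 1.43×10⁻⁴
On a pressure surface, geostrophic balance gives V_g = (g/f)|∂Z/∂n|:
V_g = 9.81 × 1.43×10⁻⁴ / 4.99×10⁻⁵ = 28.2 m/s

28 m s⁻¹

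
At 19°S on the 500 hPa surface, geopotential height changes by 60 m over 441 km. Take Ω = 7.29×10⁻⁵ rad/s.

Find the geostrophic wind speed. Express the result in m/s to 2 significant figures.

Coriolis parameter at 19°S:
f = 2Ω sin φ = 2 × 7.29×10⁻⁵ × sin 19° = 4.75×10⁻⁵ s⁻¹
Height gradient: |∂Z/∂n| = 60 m / 441000 m = 1.36×10⁻⁴
On a pressure surface, geostrophic balance gives V_g = (g/f)|∂Z/∂n|:
V_g = 9.81 × 1.36×10⁻⁴ / 4.75×10⁻⁵ = 28.1 m/s

28 m/s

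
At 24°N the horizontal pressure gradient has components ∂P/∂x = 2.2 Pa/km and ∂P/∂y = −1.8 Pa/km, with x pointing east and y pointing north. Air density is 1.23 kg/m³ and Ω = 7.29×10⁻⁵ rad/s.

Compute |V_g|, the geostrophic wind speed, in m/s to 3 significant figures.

Coriolis parameter at 24°N:
f = 2Ω sin φ = 2 × 7.29×10⁻⁵ × sin 24° = 5.93×10⁻⁵ s⁻¹
Component geostrophic relations (x east, y north):
u_g = −(1/(fρ)) ∂P/∂y,  v_g = (1/(fρ)) ∂P/∂x
u_g = −(−1.8×10⁻³)/(5.93×10⁻⁵ × 1.23) = 24.7 m/s;  v_g = (2.2×10⁻³)/(5.93×10⁻⁵ × 1.23) = 30.2 m/s
|V_g| = √(u_g² + v_g²) = 39.0 m/s

39.0 m/s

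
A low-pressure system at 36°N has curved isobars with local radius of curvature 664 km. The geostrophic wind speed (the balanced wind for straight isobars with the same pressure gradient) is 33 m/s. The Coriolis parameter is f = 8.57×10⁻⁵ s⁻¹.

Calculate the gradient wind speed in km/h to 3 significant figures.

84.2 km/h

Around a low, centrifugal force acts outward with Coriolis, so pressure-gradient force balances both:
(1/ρ)|∂P/∂n| = fV + V²/R  →  V² + fR·V − fR·V_g = 0
With fR = 8.57×10⁻⁵ × 664×10³ m = 56.9 m/s:
V = [−fR + √((fR)² + 4 fR V_g)]/2 = [−56.9 + √(56.9² + 4×56.9×33)]/2 = 23.4 m/s
Subgeostrophic (V < V_g = 33 m/s), as expected around a low.
Converting: 23.4 m/s × 3.6 = 84.2 km/h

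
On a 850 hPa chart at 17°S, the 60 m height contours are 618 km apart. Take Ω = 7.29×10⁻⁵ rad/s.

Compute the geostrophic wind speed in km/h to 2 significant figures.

Coriolis parameter at 17°S:
f = 2Ω sin φ = 2 × 7.29×10⁻⁵ × sin 17° = 4.26×10⁻⁵ s⁻¹
Height gradient: |∂Z/∂n| = 60 m / 618000 m = 9.71×10⁻⁵
On a pressure surface, geostrophic balance gives V_g = (g/f)|∂Z/∂n|:
V_g = 9.81 × 9.71×10⁻⁵ / 4.26×10⁻⁵ = 22.3 m/s
Converting: 22.3 m/s × 3.6 = 80 km/h

80 km/h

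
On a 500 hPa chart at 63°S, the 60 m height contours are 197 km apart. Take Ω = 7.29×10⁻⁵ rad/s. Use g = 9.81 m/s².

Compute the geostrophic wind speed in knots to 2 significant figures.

Coriolis parameter at 63°S:
f = 2Ω sin φ = 2 × 7.29×10⁻⁵ × sin 63° = 1.30×10⁻⁴ s⁻¹
Height gradient: |∂Z/∂n| = 60 m / 197000 m = 3.05×10⁻⁴
On a pressure surface, geostrophic balance gives V_g = (g/f)|∂Z/∂n|:
V_g = 9.81 × 3.05×10⁻⁴ / 1.30×10⁻⁴ = 23.0 m/s
Converting: 23.0 m/s × 1.944 = 45 knots

45 knots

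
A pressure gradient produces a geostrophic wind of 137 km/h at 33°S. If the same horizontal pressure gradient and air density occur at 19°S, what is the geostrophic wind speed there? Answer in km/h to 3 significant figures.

229 km/h

With the same pressure gradient and density, V_g ∝ 1/f ∝ 1/sin φ.
V₂ = V₁ · sin φ₁ / sin φ₂ = 137 × sin 33° / sin 19°
V₂ = 137 × 0.5446/0.3256 = 229 km/h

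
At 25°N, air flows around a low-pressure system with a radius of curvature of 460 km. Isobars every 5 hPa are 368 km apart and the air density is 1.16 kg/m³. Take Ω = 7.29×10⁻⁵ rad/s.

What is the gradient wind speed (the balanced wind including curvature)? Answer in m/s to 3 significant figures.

13.0 m/s

Coriolis parameter at 25°N:
f = 2Ω sin φ = 2 × 7.29×10⁻⁵ × sin 25° = 6.16×10⁻⁵ s⁻¹
Pressure gradient: |∂P/∂n| = 500 Pa / 368000 m = 1.36×10⁻³ Pa/m
Geostrophic speed: V_g = |∂P/∂n|/(fρ) = 1.36×10⁻³/(6.16×10⁻⁵ × 1.16) = 19.0 m/s
Around a low, centrifugal force acts outward with Coriolis, so pressure-gradient force balances both:
(1/ρ)|∂P/∂n| = fV + V²/R  →  V² + fR·V − fR·V_g = 0
With fR = 6.16×10⁻⁵ × 460×10³ m = 28.3 m/s:
V = [−fR + √((fR)² + 4 fR V_g)]/2 = [−28.3 + √(28.3² + 4×28.3×19)]/2 = 13 m/s
Subgeostrophic (V < V_g = 19 m/s), as expected around a low.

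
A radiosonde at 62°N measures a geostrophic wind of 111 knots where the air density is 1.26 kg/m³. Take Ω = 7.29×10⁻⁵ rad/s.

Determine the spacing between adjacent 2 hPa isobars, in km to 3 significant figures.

21.6 km

Coriolis parameter at 62°N:
f = 2Ω sin φ = 2 × 7.29×10⁻⁵ × sin 62° = 1.29×10⁻⁴ s⁻¹
Wind speed in SI: 111 knots = 57.1 m/s
Geostrophic balance rearranged: |∂P/∂n| = f ρ V_g
|∂P/∂n| = 1.29×10⁻⁴ × 1.26 × 57.1 = 9.26×10⁻³ Pa/m
Isobar spacing: Δn = ΔP/|∂P/∂n| = 200 Pa / 9.26×10⁻³ Pa/m = 21593 m ≈ 21.6 km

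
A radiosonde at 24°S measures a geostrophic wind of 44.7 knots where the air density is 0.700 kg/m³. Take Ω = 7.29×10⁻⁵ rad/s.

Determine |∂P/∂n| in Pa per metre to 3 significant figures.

Coriolis parameter at 24°S:
f = 2Ω sin φ = 2 × 7.29×10⁻⁵ × sin 24° = 5.93×10⁻⁵ s⁻¹
Wind speed in SI: 44.7 knots = 23.0 m/s
Geostrophic balance rearranged: |∂P/∂n| = f ρ V_g
|∂P/∂n| = 5.93×10⁻⁵ × 0.700 × 23.0 = 9.55×10⁻⁴ Pa/m

9.55×10⁻⁴ Pa/m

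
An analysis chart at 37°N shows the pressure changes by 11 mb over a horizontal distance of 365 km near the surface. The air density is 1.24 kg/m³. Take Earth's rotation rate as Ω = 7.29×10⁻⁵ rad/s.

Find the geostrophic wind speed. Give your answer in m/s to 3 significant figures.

27.7 m/s

Coriolis parameter at 37°N:
f = 2Ω sin φ = 2 × 7.29×10⁻⁵ × sin 37° = 8.77×10⁻⁵ s⁻¹
Pressure gradient: |∂P/∂n| = 1100 Pa / 365000 m = 3.01×10⁻³ Pa/m
Geostrophic balance (pressure-gradient force = Coriolis force):
V_g = (1/(fρ)) |∂P/∂n| = 3.01×10⁻³ / (8.77×10⁻⁵ × 1.24) = 27.7 m/s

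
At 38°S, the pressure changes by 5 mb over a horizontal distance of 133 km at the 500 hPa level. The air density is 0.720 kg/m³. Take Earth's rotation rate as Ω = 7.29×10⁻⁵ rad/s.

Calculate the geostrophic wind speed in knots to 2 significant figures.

Coriolis parameter at 38°S:
f = 2Ω sin φ = 2 × 7.29×10⁻⁵ × sin 38° = 8.98×10⁻⁵ s⁻¹
Pressure gradient: |∂P/∂n| = 500 Pa / 133000 m = 3.76×10⁻³ Pa/m
Geostrophic balance (pressure-gradient force = Coriolis force):
V_g = (1/(fρ)) |∂P/∂n| = 3.76×10⁻³ / (8.98×10⁻⁵ × 0.720) = 58.2 m/s
Converting: 58.2 m/s × 1.944 = 110 knots

110 knots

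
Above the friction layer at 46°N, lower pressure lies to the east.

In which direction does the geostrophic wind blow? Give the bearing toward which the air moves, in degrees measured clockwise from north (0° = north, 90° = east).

180°

The pressure-gradient force points toward the east (bearing 090°).
Geostrophic balance: in the Northern Hemisphere the Coriolis force deflects motion to the right, so the geostrophic wind blows 90° to the right of the pressure-gradient force (low pressure on the left).
Rotating 090° by 90° clockwise gives 180° — the wind blows toward the south.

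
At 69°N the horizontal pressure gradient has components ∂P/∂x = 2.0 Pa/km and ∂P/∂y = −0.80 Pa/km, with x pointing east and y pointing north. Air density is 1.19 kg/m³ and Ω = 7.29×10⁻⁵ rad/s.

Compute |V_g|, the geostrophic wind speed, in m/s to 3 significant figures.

13.3 m/s

Coriolis parameter at 69°N:
f = 2Ω sin φ = 2 × 7.29×10⁻⁵ × sin 69° = 1.36×10⁻⁴ s⁻¹
Component geostrophic relations (x east, y north):
u_g = −(1/(fρ)) ∂P/∂y,  v_g = (1/(fρ)) ∂P/∂x
u_g = −(−0.80×10⁻³)/(1.36×10⁻⁴ × 1.19) = 4.94 m/s;  v_g = (2.0×10⁻³)/(1.36×10⁻⁴ × 1.19) = 12.3 m/s
|V_g| = √(u_g² + v_g²) = 13.3 m/s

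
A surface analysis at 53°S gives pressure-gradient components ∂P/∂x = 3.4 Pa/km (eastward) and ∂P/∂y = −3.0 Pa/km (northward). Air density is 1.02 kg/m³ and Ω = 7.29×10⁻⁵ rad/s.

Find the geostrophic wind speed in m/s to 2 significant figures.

Coriolis parameter at 53°S:
f = 2Ω sin φ = 2 × 7.29×10⁻⁵ × sin 53° = 1.16×10⁻⁴ s⁻¹
In the Southern Hemisphere f is negative: f = −1.16×10⁻⁴ s⁻¹.
Component geostrophic relations (x east, y north):
u_g = −(1/(fρ)) ∂P/∂y,  v_g = (1/(fρ)) ∂P/∂x
u_g = −(−3.0×10⁻³)/(−1.16×10⁻⁴ × 1.02) = −25.3 m/s;  v_g = (3.4×10⁻³)/(−1.16×10⁻⁴ × 1.02) = −28.6 m/s
|V_g| = √(u_g² + v_g²) = 38.2 m/s

38 m/s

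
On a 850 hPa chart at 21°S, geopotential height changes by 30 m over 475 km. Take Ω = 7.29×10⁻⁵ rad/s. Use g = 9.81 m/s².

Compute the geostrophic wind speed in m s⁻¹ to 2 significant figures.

12 m s⁻¹

Coriolis parameter at 21°S:
f = 2Ω sin φ = 2 × 7.29×10⁻⁵ × sin 21° = 5.23×10⁻⁵ s⁻¹
Height gradient: |∂Z/∂n| = 30 m / 475000 m = 6.32×10⁻⁵
On a pressure surface, geostrophic balance gives V_g = (g/f)|∂Z/∂n|:
V_g = 9.81 × 6.32×10⁻⁵ / 5.23×10⁻⁵ = 11.9 m/s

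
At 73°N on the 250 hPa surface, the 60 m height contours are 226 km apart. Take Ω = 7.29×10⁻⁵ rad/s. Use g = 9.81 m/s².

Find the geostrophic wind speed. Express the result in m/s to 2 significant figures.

Coriolis parameter at 73°N:
f = 2Ω sin φ = 2 × 7.29×10⁻⁵ × sin 73° = 1.39×10⁻⁴ s⁻¹
Height gradient: |∂Z/∂n| = 60 m / 226000 m = 2.65×10⁻⁴
On a pressure surface, geostrophic balance gives V_g = (g/f)|∂Z/∂n|:
V_g = 9.81 × 2.65×10⁻⁴ / 1.39×10⁻⁴ = 18.7 m/s

19 m/s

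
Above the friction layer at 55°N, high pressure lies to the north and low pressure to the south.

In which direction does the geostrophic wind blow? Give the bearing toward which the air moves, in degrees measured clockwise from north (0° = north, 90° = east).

The pressure-gradient force points toward the south (bearing 180°).
Geostrophic balance: in the Northern Hemisphere the Coriolis force deflects motion to the right, so the geostrophic wind blows 90° to the right of the pressure-gradient force (low pressure on the left).
Rotating 180° by 90° clockwise gives 270° — the wind blows toward the west.

270°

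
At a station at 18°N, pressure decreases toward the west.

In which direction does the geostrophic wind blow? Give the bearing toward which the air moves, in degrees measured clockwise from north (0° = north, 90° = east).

000°

The pressure-gradient force points toward the west (bearing 270°).
Geostrophic balance: in the Northern Hemisphere the Coriolis force deflects motion to the right, so the geostrophic wind blows 90° to the right of the pressure-gradient force (low pressure on the left).
Rotating 270° by 90° clockwise gives 000° — the wind blows toward the north.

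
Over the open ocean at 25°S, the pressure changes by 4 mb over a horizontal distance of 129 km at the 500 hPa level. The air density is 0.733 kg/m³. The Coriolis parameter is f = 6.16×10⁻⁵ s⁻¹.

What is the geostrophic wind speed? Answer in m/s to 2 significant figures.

69 m/s

Pressure gradient: |∂P/∂n| = 400 Pa / 129000 m = 3.10×10⁻³ Pa/m
Geostrophic balance (pressure-gradient force = Coriolis force):
V_g = (1/(fρ)) |∂P/∂n| = 3.10×10⁻³ / (6.16×10⁻⁵ × 0.733) = 68.7 m/s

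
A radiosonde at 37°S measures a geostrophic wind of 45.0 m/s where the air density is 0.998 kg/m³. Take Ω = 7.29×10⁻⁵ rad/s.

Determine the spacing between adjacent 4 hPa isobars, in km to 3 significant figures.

102 km

Coriolis parameter at 37°S:
f = 2Ω sin φ = 2 × 7.29×10⁻⁵ × sin 37° = 8.77×10⁻⁵ s⁻¹
Geostrophic balance rearranged: |∂P/∂n| = f ρ V_g
|∂P/∂n| = 8.77×10⁻⁵ × 0.998 × 45.0 = 3.94×10⁻³ Pa/m
Isobar spacing: Δn = ΔP/|∂P/∂n| = 400 Pa / 3.94×10⁻³ Pa/m = 101507 m ≈ 102 km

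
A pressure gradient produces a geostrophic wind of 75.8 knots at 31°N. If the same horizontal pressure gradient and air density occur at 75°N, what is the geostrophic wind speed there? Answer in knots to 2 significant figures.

With the same pressure gradient and density, V_g ∝ 1/f ∝ 1/sin φ.
V₂ = V₁ · sin φ₁ / sin φ₂ = 75.8 × sin 31° / sin 75°
V₂ = 75.8 × 0.5150/0.9659 = 40 knots

40 knots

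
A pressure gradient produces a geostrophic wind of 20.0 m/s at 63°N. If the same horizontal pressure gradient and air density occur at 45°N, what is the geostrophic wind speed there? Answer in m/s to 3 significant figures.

With the same pressure gradient and density, V_g ∝ 1/f ∝ 1/sin φ.
V₂ = V₁ · sin φ₁ / sin φ₂ = 20.0 × sin 63° / sin 45°
V₂ = 20.0 × 0.8910/0.7071 = 25.2 m/s

25.2 m/s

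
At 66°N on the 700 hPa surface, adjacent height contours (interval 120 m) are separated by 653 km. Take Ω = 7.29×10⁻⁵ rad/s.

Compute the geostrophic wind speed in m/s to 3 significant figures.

Coriolis parameter at 66°N:
f = 2Ω sin φ = 2 × 7.29×10⁻⁵ × sin 66° = 1.33×10⁻⁴ s⁻¹
Height gradient: |∂Z/∂n| = 120 m / 653000 m = 1.84×10⁻⁴
On a pressure surface, geostrophic balance gives V_g = (g/f)|∂Z/∂n|:
V_g = 9.81 × 1.84×10⁻⁴ / 1.33×10⁻⁴ = 13.5 m/s

13.5 m/s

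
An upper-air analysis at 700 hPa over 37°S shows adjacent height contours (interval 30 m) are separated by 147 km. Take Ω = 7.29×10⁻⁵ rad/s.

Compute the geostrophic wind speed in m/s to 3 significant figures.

22.8 m/s

Coriolis parameter at 37°S:
f = 2Ω sin φ = 2 × 7.29×10⁻⁵ × sin 37° = 8.77×10⁻⁵ s⁻¹
Height gradient: |∂Z/∂n| = 30 m / 147000 m = 2.04×10⁻⁴
On a pressure surface, geostrophic balance gives V_g = (g/f)|∂Z/∂n|:
V_g = 9.81 × 2.04×10⁻⁴ / 8.77×10⁻⁵ = 22.8 m/s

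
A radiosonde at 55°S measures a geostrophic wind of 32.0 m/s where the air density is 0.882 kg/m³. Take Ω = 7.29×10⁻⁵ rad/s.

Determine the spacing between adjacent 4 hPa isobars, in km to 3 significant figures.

Coriolis parameter at 55°S:
f = 2Ω sin φ = 2 × 7.29×10⁻⁵ × sin 55° = 1.19×10⁻⁴ s⁻¹
Geostrophic balance rearranged: |∂P/∂n| = f ρ V_g
|∂P/∂n| = 1.19×10⁻⁴ × 0.882 × 32.0 = 3.37×10⁻³ Pa/m
Isobar spacing: Δn = ΔP/|∂P/∂n| = 400 Pa / 3.37×10⁻³ Pa/m = 118664 m ≈ 119 km

119 km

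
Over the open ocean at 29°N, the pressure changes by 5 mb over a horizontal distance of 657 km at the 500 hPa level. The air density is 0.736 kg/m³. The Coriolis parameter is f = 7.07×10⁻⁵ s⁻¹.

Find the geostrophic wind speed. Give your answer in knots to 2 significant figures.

28 knots

Pressure gradient: |∂P/∂n| = 500 Pa / 657000 m = 7.61×10⁻⁴ Pa/m
Geostrophic balance (pressure-gradient force = Coriolis force):
V_g = (1/(fρ)) |∂P/∂n| = 7.61×10⁻⁴ / (7.07×10⁻⁵ × 0.736) = 14.6 m/s
Converting: 14.6 m/s × 1.944 = 28 knots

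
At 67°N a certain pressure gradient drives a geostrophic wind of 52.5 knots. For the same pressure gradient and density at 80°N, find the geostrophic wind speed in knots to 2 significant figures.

49 knots

With the same pressure gradient and density, V_g ∝ 1/f ∝ 1/sin φ.
V₂ = V₁ · sin φ₁ / sin φ₂ = 52.5 × sin 67° / sin 80°
V₂ = 52.5 × 0.9205/0.9848 = 49 knots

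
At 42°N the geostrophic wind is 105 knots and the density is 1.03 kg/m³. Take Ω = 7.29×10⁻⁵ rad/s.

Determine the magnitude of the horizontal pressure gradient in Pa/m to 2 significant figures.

5.4×10⁻³ Pa/m

Coriolis parameter at 42°N:
f = 2Ω sin φ = 2 × 7.29×10⁻⁵ × sin 42° = 9.76×10⁻⁵ s⁻¹
Wind speed in SI: 105 knots = 54.0 m/s
Geostrophic balance rearranged: |∂P/∂n| = f ρ V_g
|∂P/∂n| = 9.76×10⁻⁵ × 1.03 × 54.0 = 5.43×10⁻³ Pa/m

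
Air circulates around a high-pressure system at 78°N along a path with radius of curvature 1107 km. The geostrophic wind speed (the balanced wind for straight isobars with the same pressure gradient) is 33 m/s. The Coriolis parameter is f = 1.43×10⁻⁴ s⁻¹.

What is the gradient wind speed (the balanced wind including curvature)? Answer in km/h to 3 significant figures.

169 km/h

Around a high, pressure-gradient force acts outward with centrifugal, so Coriolis balances both:
fV = (1/ρ)|∂P/∂n| + V²/R  →  V² − fR·V + fR·V_g = 0
With fR = 1.43×10⁻⁴ × 1107×10³ m = 158 m/s:
V = [fR − √((fR)² − 4 fR V_g)]/2 = [158 − √(158² − 4×158×33)]/2 = 46.9 m/s
Supergeostrophic (V > V_g = 33 m/s), as expected around a high.
Converting: 46.9 m/s × 3.6 = 169 km/h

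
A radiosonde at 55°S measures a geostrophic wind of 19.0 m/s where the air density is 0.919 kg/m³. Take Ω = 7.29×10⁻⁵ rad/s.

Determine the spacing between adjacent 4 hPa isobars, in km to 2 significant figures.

190 km

Coriolis parameter at 55°S:
f = 2Ω sin φ = 2 × 7.29×10⁻⁵ × sin 55° = 1.19×10⁻⁴ s⁻¹
Geostrophic balance rearranged: |∂P/∂n| = f ρ V_g
|∂P/∂n| = 1.19×10⁻⁴ × 0.919 × 19.0 = 2.09×10⁻³ Pa/m
Isobar spacing: Δn = ΔP/|∂P/∂n| = 400 Pa / 2.09×10⁻³ Pa/m = 191809 m ≈ 190 km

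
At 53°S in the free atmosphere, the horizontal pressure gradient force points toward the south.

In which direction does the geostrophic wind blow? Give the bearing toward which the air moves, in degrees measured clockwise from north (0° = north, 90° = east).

090°

The pressure-gradient force points toward the south (bearing 180°).
Geostrophic balance: in the Southern Hemisphere the Coriolis force deflects motion to the left, so the geostrophic wind blows 90° to the left of the pressure-gradient force (low pressure on the right).
Rotating 180° by 90° counterclockwise gives 090° — the wind blows toward the east.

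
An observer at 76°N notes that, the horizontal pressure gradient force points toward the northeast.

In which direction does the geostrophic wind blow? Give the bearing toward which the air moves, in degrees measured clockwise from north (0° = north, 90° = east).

The pressure-gradient force points toward the northeast (bearing 045°).
Geostrophic balance: in the Northern Hemisphere the Coriolis force deflects motion to the right, so the geostrophic wind blows 90° to the right of the pressure-gradient force (low pressure on the left).
Rotating 045° by 90° clockwise gives 135° — the wind blows toward the southeast.

135°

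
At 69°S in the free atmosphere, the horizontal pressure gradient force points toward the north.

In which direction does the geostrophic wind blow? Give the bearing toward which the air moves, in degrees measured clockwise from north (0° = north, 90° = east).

270°

The pressure-gradient force points toward the north (bearing 000°).
Geostrophic balance: in the Southern Hemisphere the Coriolis force deflects motion to the left, so the geostrophic wind blows 90° to the left of the pressure-gradient force (low pressure on the right).
Rotating 000° by 90° counterclockwise gives 270° — the wind blows toward the west.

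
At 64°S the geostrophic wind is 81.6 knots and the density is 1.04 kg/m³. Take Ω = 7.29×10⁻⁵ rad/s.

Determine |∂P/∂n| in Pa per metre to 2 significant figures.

5.7×10⁻³ Pa/m

Coriolis parameter at 64°S:
f = 2Ω sin φ = 2 × 7.29×10⁻⁵ × sin 64° = 1.31×10⁻⁴ s⁻¹
Wind speed in SI: 81.6 knots = 42.0 m/s
Geostrophic balance rearranged: |∂P/∂n| = f ρ V_g
|∂P/∂n| = 1.31×10⁻⁴ × 1.04 × 42.0 = 5.72×10⁻³ Pa/m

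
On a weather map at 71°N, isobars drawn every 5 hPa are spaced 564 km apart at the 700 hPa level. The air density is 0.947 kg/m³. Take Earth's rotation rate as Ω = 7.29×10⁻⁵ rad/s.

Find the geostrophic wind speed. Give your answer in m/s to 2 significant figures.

6.8 m/s

Coriolis parameter at 71°N:
f = 2Ω sin φ = 2 × 7.29×10⁻⁵ × sin 71° = 1.38×10⁻⁴ s⁻¹
Pressure gradient: |∂P/∂n| = 500 Pa / 564000 m = 8.87×10⁻⁴ Pa/m
Geostrophic balance (pressure-gradient force = Coriolis force):
V_g = (1/(fρ)) |∂P/∂n| = 8.87×10⁻⁴ / (1.38×10⁻⁴ × 0.947) = 6.79 m/s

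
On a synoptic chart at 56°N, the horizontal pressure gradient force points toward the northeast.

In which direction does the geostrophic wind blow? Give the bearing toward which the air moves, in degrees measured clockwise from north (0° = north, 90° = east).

135°

The pressure-gradient force points toward the northeast (bearing 045°).
Geostrophic balance: in the Northern Hemisphere the Coriolis force deflects motion to the right, so the geostrophic wind blows 90° to the right of the pressure-gradient force (low pressure on the left).
Rotating 045° by 90° clockwise gives 135° — the wind blows toward the southeast.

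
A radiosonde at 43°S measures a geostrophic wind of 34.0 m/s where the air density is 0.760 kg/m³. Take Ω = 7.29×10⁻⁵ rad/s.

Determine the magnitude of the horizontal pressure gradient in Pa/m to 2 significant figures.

Coriolis parameter at 43°S:
f = 2Ω sin φ = 2 × 7.29×10⁻⁵ × sin 43° = 9.94×10⁻⁵ s⁻¹
Geostrophic balance rearranged: |∂P/∂n| = f ρ V_g
|∂P/∂n| = 9.94×10⁻⁵ × 0.760 × 34.0 = 2.57×10⁻³ Pa/m

2.6×10⁻³ Pa/m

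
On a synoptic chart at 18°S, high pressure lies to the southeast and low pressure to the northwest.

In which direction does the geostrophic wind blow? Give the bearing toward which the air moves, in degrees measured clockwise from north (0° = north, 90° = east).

The pressure-gradient force points toward the northwest (bearing 315°).
Geostrophic balance: in the Southern Hemisphere the Coriolis force deflects motion to the left, so the geostrophic wind blows 90° to the left of the pressure-gradient force (low pressure on the right).
Rotating 315° by 90° counterclockwise gives 225° — the wind blows toward the southwest.

225°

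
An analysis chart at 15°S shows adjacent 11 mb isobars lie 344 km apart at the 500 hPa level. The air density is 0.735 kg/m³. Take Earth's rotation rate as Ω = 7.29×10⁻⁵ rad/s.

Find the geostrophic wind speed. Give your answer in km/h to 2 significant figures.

420 km/h

Coriolis parameter at 15°S:
f = 2Ω sin φ = 2 × 7.29×10⁻⁵ × sin 15° = 3.77×10⁻⁵ s⁻¹
Pressure gradient: |∂P/∂n| = 1100 Pa / 344000 m = 3.20×10⁻³ Pa/m
Geostrophic balance (pressure-gradient force = Coriolis force):
V_g = (1/(fρ)) |∂P/∂n| = 3.20×10⁻³ / (3.77×10⁻⁵ × 0.735) = 115 m/s
Converting: 115 m/s × 3.6 = 420 km/h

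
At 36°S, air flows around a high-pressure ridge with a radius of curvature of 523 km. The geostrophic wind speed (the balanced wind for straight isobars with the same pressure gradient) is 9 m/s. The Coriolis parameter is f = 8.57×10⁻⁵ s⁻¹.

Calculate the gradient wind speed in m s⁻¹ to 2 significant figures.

Around a high, pressure-gradient force acts outward with centrifugal, so Coriolis balances both:
fV = (1/ρ)|∂P/∂n| + V²/R  →  V² − fR·V + fR·V_g = 0
With fR = 8.57×10⁻⁵ × 523×10³ m = 44.8 m/s:
V = [fR − √((fR)² − 4 fR V_g)]/2 = [44.8 − √(44.8² − 4×44.8×9)]/2 = 12.5 m/s
Supergeostrophic (V > V_g = 9 m/s), as expected around a high.

12 m s⁻¹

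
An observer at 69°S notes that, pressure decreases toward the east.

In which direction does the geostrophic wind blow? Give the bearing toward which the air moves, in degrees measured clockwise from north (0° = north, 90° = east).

The pressure-gradient force points toward the east (bearing 090°).
Geostrophic balance: in the Southern Hemisphere the Coriolis force deflects motion to the left, so the geostrophic wind blows 90° to the left of the pressure-gradient force (low pressure on the right).
Rotating 090° by 90° counterclockwise gives 000° — the wind blows toward the north.

000°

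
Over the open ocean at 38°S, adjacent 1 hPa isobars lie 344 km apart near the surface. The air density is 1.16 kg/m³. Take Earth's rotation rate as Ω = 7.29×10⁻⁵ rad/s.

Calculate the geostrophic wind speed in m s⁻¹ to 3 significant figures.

2.79 m s⁻¹

Coriolis parameter at 38°S:
f = 2Ω sin φ = 2 × 7.29×10⁻⁵ × sin 38° = 8.98×10⁻⁵ s⁻¹
Pressure gradient: |∂P/∂n| = 100 Pa / 344000 m = 2.91×10⁻⁴ Pa/m
Geostrophic balance (pressure-gradient force = Coriolis force):
V_g = (1/(fρ)) |∂P/∂n| = 2.91×10⁻⁴ / (8.98×10⁻⁵ × 1.16) = 2.79 m/s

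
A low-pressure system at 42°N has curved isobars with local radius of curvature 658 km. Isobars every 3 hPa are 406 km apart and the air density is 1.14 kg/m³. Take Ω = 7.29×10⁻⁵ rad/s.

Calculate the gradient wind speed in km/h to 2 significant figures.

22 km/h

Coriolis parameter at 42°N:
f = 2Ω sin φ = 2 × 7.29×10⁻⁵ × sin 42° = 9.76×10⁻⁵ s⁻¹
Pressure gradient: |∂P/∂n| = 300 Pa / 406000 m = 7.39×10⁻⁴ Pa/m
Geostrophic speed: V_g = |∂P/∂n|/(fρ) = 7.39×10⁻⁴/(9.76×10⁻⁵ × 1.14) = 6.64 m/s
Around a low, centrifugal force acts outward with Coriolis, so pressure-gradient force balances both:
(1/ρ)|∂P/∂n| = fV + V²/R  →  V² + fR·V − fR·V_g = 0
With fR = 9.76×10⁻⁵ × 658×10³ m = 64.2 m/s:
V = [−fR + √((fR)² + 4 fR V_g)]/2 = [−64.2 + √(64.2² + 4×64.2×6.64)]/2 = 6.07 m/s
Subgeostrophic (V < V_g = 6.64 m/s), as expected around a low.
Converting: 6.07 m/s × 3.6 = 22 km/h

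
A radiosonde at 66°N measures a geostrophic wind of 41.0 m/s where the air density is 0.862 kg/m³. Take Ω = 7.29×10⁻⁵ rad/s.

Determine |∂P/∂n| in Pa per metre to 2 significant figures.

Coriolis parameter at 66°N:
f = 2Ω sin φ = 2 × 7.29×10⁻⁵ × sin 66° = 1.33×10⁻⁴ s⁻¹
Geostrophic balance rearranged: |∂P/∂n| = f ρ V_g
|∂P/∂n| = 1.33×10⁻⁴ × 0.862 × 41.0 = 4.71×10⁻³ Pa/m

4.7×10⁻³ Pa/m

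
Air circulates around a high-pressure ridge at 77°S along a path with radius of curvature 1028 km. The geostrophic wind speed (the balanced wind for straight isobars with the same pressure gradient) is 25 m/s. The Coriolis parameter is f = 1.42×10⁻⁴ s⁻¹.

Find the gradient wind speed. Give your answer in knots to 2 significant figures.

62 knots

Around a high, pressure-gradient force acts outward with centrifugal, so Coriolis balances both:
fV = (1/ρ)|∂P/∂n| + V²/R  →  V² − fR·V + fR·V_g = 0
With fR = 1.42×10⁻⁴ × 1028×10³ m = 146 m/s:
V = [fR − √((fR)² − 4 fR V_g)]/2 = [146 − √(146² − 4×146×25)]/2 = 32 m/s
Supergeostrophic (V > V_g = 25 m/s), as expected around a high.
Converting: 32 m/s × 1.944 = 62 knots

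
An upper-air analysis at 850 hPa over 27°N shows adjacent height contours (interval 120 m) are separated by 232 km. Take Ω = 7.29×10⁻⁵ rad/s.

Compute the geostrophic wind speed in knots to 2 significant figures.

150 knots

Coriolis parameter at 27°N:
f = 2Ω sin φ = 2 × 7.29×10⁻⁵ × sin 27° = 6.62×10⁻⁵ s⁻¹
Height gradient: |∂Z/∂n| = 120 m / 232000 m = 5.17×10⁻⁴
On a pressure surface, geostrophic balance gives V_g = (g/f)|∂Z/∂n|:
V_g = 9.81 × 5.17×10⁻⁴ / 6.62×10⁻⁵ = 76.7 m/s
Converting: 76.7 m/s × 1.944 = 150 knots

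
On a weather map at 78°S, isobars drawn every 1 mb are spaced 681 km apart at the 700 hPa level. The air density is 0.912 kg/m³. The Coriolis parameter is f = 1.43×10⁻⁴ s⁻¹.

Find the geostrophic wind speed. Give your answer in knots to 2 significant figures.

Pressure gradient: |∂P/∂n| = 100 Pa / 681000 m = 1.47×10⁻⁴ Pa/m
Geostrophic balance (pressure-gradient force = Coriolis force):
V_g = (1/(fρ)) |∂P/∂n| = 1.47×10⁻⁴ / (1.43×10⁻⁴ × 0.912) = 1.13 m/s
Converting: 1.13 m/s × 1.944 = 2.2 knots

2.2 knots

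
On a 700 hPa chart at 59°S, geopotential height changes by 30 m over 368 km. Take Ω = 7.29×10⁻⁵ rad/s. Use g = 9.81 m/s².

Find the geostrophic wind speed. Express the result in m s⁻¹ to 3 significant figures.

Coriolis parameter at 59°S:
f = 2Ω sin φ = 2 × 7.29×10⁻⁵ × sin 59° = 1.25×10⁻⁴ s⁻¹
Height gradient: |∂Z/∂n| = 30 m / 368000 m = 8.15×10⁻⁵
On a pressure surface, geostrophic balance gives V_g = (g/f)|∂Z/∂n|:
V_g = 9.81 × 8.15×10⁻⁵ / 1.25×10⁻⁴ = 6.40 m/s

6.40 m s⁻¹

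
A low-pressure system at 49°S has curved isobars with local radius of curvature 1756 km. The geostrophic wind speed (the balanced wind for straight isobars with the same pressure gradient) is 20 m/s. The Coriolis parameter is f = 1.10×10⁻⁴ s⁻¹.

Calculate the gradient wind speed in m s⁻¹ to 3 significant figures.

18.3 m s⁻¹

Around a low, centrifugal force acts outward with Coriolis, so pressure-gradient force balances both:
(1/ρ)|∂P/∂n| = fV + V²/R  →  V² + fR·V − fR·V_g = 0
With fR = 1.10×10⁻⁴ × 1756×10³ m = 193 m/s:
V = [−fR + √((fR)² + 4 fR V_g)]/2 = [−193 + √(193² + 4×193×20)]/2 = 18.3 m/s
Subgeostrophic (V < V_g = 20 m/s), as expected around a low.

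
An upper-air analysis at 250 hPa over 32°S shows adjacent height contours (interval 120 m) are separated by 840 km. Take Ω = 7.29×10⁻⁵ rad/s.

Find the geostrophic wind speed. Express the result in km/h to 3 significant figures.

Coriolis parameter at 32°S:
f = 2Ω sin φ = 2 × 7.29×10⁻⁵ × sin 32° = 7.73×10⁻⁵ s⁻¹
Height gradient: |∂Z/∂n| = 120 m / 840000 m = 1.43×10⁻⁴
On a pressure surface, geostrophic balance gives V_g = (g/f)|∂Z/∂n|:
V_g = 9.81 × 1.43×10⁻⁴ / 7.73×10⁻⁵ = 18.1 m/s
Converting: 18.1 m/s × 3.6 = 65.3 km/h

65.3 km/h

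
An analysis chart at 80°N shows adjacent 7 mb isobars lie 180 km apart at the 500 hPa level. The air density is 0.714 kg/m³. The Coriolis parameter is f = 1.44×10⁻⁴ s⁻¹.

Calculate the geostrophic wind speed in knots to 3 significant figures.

Pressure gradient: |∂P/∂n| = 700 Pa / 180000 m = 3.89×10⁻³ Pa/m
Geostrophic balance (pressure-gradient force = Coriolis force):
V_g = (1/(fρ)) |∂P/∂n| = 3.89×10⁻³ / (1.44×10⁻⁴ × 0.714) = 37.8 m/s
Converting: 37.8 m/s × 1.944 = 73.5 knots

73.5 knots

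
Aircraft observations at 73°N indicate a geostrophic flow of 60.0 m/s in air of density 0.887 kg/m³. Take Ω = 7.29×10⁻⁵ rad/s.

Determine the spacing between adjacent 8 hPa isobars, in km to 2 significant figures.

Coriolis parameter at 73°N:
f = 2Ω sin φ = 2 × 7.29×10⁻⁵ × sin 73° = 1.39×10⁻⁴ s⁻¹
Geostrophic balance rearranged: |∂P/∂n| = f ρ V_g
|∂P/∂n| = 1.39×10⁻⁴ × 0.887 × 60.0 = 7.42×10⁻³ Pa/m
Isobar spacing: Δn = ΔP/|∂P/∂n| = 800 Pa / 7.42×10⁻³ Pa/m = 107811 m ≈ 110 km

110 km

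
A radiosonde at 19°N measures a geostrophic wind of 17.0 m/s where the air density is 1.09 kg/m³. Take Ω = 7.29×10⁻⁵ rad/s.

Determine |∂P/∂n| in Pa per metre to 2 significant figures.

Coriolis parameter at 19°N:
f = 2Ω sin φ = 2 × 7.29×10⁻⁵ × sin 19° = 4.75×10⁻⁵ s⁻¹
Geostrophic balance rearranged: |∂P/∂n| = f ρ V_g
|∂P/∂n| = 4.75×10⁻⁵ × 1.09 × 17.0 = 8.80×10⁻⁴ Pa/m

8.8×10⁻⁴ Pa/m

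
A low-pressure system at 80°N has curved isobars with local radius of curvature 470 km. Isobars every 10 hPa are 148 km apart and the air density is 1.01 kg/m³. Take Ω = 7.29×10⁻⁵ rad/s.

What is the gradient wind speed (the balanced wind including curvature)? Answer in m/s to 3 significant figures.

31.7 m/s

Coriolis parameter at 80°N:
f = 2Ω sin φ = 2 × 7.29×10⁻⁵ × sin 80° = 1.44×10⁻⁴ s⁻¹
Pressure gradient: |∂P/∂n| = 1000 Pa / 148000 m = 6.76×10⁻³ Pa/m
Geostrophic speed: V_g = |∂P/∂n|/(fρ) = 6.76×10⁻³/(1.44×10⁻⁴ × 1.01) = 46.6 m/s
Around a low, centrifugal force acts outward with Coriolis, so pressure-gradient force balances both:
(1/ρ)|∂P/∂n| = fV + V²/R  →  V² + fR·V − fR·V_g = 0
With fR = 1.44×10⁻⁴ × 470×10³ m = 67.5 m/s:
V = [−fR + √((fR)² + 4 fR V_g)]/2 = [−67.5 + √(67.5² + 4×67.5×46.6)]/2 = 31.7 m/s
Subgeostrophic (V < V_g = 46.6 m/s), as expected around a low.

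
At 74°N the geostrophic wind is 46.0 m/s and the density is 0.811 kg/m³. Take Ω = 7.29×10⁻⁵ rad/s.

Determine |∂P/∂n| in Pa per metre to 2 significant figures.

5.2×10⁻³ Pa/m

Coriolis parameter at 74°N:
f = 2Ω sin φ = 2 × 7.29×10⁻⁵ × sin 74° = 1.40×10⁻⁴ s⁻¹
Geostrophic balance rearranged: |∂P/∂n| = f ρ V_g
|∂P/∂n| = 1.40×10⁻⁴ × 0.811 × 46.0 = 5.23×10⁻³ Pa/m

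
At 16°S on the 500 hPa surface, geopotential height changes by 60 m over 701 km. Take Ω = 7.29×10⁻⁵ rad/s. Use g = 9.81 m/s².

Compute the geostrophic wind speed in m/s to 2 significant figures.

21 m/s

Coriolis parameter at 16°S:
f = 2Ω sin φ = 2 × 7.29×10⁻⁵ × sin 16° = 4.02×10⁻⁵ s⁻¹
Height gradient: |∂Z/∂n| = 60 m / 701000 m = 8.56×10⁻⁵
On a pressure surface, geostrophic balance gives V_g = (g/f)|∂Z/∂n|:
V_g = 9.81 × 8.56×10⁻⁵ / 4.02×10⁻⁵ = 20.9 m/s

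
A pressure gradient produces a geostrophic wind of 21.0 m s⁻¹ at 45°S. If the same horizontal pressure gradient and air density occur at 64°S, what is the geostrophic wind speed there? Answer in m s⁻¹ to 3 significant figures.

With the same pressure gradient and density, V_g ∝ 1/f ∝ 1/sin φ.
V₂ = V₁ · sin φ₁ / sin φ₂ = 21.0 × sin 45° / sin 64°
V₂ = 21.0 × 0.7071/0.8988 = 16.5 m s⁻¹

16.5 m s⁻¹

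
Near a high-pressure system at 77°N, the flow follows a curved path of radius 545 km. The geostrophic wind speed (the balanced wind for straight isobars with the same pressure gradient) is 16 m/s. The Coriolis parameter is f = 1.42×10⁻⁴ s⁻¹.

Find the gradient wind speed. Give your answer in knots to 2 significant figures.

44 knots

Around a high, pressure-gradient force acts outward with centrifugal, so Coriolis balances both:
fV = (1/ρ)|∂P/∂n| + V²/R  →  V² − fR·V + fR·V_g = 0
With fR = 1.42×10⁻⁴ × 545×10³ m = 77.4 m/s:
V = [fR − √((fR)² − 4 fR V_g)]/2 = [77.4 − √(77.4² − 4×77.4×16)]/2 = 22.6 m/s
Supergeostrophic (V > V_g = 16 m/s), as expected around a high.
Converting: 22.6 m/s × 1.944 = 44 knots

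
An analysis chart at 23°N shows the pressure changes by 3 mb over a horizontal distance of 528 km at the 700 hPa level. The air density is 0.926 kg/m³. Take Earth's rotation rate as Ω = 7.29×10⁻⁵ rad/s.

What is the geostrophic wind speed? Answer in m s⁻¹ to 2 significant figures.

Coriolis parameter at 23°N:
f = 2Ω sin φ = 2 × 7.29×10⁻⁵ × sin 23° = 5.70×10⁻⁵ s⁻¹
Pressure gradient: |∂P/∂n| = 300 Pa / 528000 m = 5.68×10⁻⁴ Pa/m
Geostrophic balance (pressure-gradient force = Coriolis force):
V_g = (1/(fρ)) |∂P/∂n| = 5.68×10⁻⁴ / (5.70×10⁻⁵ × 0.926) = 10.8 m/s

11 m s⁻¹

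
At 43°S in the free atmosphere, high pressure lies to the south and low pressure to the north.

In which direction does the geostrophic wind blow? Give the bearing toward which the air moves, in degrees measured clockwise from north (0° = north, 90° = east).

The pressure-gradient force points toward the north (bearing 000°).
Geostrophic balance: in the Southern Hemisphere the Coriolis force deflects motion to the left, so the geostrophic wind blows 90° to the left of the pressure-gradient force (low pressure on the right).
Rotating 000° by 90° counterclockwise gives 270° — the wind blows toward the west.

270°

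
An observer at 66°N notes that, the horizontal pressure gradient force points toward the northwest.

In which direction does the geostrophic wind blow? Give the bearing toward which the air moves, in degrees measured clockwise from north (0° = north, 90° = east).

The pressure-gradient force points toward the northwest (bearing 315°).
Geostrophic balance: in the Northern Hemisphere the Coriolis force deflects motion to the right, so the geostrophic wind blows 90° to the right of the pressure-gradient force (low pressure on the left).
Rotating 315° by 90° clockwise gives 045° — the wind blows toward the northeast.

045°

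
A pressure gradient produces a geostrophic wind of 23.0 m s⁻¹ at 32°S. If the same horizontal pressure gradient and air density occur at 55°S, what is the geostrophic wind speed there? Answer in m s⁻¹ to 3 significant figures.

With the same pressure gradient and density, V_g ∝ 1/f ∝ 1/sin φ.
V₂ = V₁ · sin φ₁ / sin φ₂ = 23.0 × sin 32° / sin 55°
V₂ = 23.0 × 0.5299/0.8192 = 14.9 m s⁻¹

14.9 m s⁻¹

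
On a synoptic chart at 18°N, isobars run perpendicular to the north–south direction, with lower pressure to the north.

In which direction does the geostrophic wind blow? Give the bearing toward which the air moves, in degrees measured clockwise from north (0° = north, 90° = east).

The pressure-gradient force points toward the north (bearing 000°).
Geostrophic balance: in the Northern Hemisphere the Coriolis force deflects motion to the right, so the geostrophic wind blows 90° to the right of the pressure-gradient force (low pressure on the left).
Rotating 000° by 90° clockwise gives 090° — the wind blows toward the east.

090°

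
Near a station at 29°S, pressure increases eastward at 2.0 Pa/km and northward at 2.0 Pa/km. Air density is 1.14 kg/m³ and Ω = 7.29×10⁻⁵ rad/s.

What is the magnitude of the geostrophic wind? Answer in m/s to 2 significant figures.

Coriolis parameter at 29°S:
f = 2Ω sin φ = 2 × 7.29×10⁻⁵ × sin 29° = 7.07×10⁻⁵ s⁻¹
In the Southern Hemisphere f is negative: f = −7.07×10⁻⁵ s⁻¹.
Component geostrophic relations (x east, y north):
u_g = −(1/(fρ)) ∂P/∂y,  v_g = (1/(fρ)) ∂P/∂x
u_g = −(2.0×10⁻³)/(−7.07×10⁻⁵ × 1.14) = 24.8 m/s;  v_g = (2.0×10⁻³)/(−7.07×10⁻⁵ × 1.14) = −24.8 m/s
|V_g| = √(u_g² + v_g²) = 35.1 m/s

35 m/s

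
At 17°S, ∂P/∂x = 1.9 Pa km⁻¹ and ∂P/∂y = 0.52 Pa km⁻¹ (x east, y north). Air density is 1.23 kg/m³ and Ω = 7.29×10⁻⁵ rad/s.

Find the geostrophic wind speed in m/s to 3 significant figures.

37.6 m/s

Coriolis parameter at 17°S:
f = 2Ω sin φ = 2 × 7.29×10⁻⁵ × sin 17° = 4.26×10⁻⁵ s⁻¹
In the Southern Hemisphere f is negative: f = −4.26×10⁻⁵ s⁻¹.
Component geostrophic relations (x east, y north):
u_g = −(1/(fρ)) ∂P/∂y,  v_g = (1/(fρ)) ∂P/∂x
u_g = −(0.52×10⁻³)/(−4.26×10⁻⁵ × 1.23) = 9.92 m/s;  v_g = (1.9×10⁻³)/(−4.26×10⁻⁵ × 1.23) = −36.2 m/s
|V_g| = √(u_g² + v_g²) = 37.6 m/s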